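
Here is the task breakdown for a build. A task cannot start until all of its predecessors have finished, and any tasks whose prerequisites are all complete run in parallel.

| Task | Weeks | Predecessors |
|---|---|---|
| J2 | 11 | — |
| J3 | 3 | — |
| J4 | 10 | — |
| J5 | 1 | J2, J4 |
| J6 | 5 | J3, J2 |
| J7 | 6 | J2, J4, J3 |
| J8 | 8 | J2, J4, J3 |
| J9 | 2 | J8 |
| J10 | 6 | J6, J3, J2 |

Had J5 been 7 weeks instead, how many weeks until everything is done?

Actual critical path: J2→J6→J10 = 11+5+6 = 22 ⇒ 22 weeks.
J5 has 10 weeks of float (longest path through it is 12).
That remains the longest chain; total 22 weeks.

22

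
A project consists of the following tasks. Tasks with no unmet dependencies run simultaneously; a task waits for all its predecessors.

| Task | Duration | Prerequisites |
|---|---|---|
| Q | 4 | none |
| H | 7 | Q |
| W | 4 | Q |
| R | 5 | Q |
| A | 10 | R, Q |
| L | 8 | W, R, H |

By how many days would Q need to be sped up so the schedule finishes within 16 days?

3

Current finish: 19 days; target: 16.
Q is on every critical path, so each day cut from Q cuts the finish by one (this holds down to a finish of 16).
Need 19 − 16 = 3 days off Q → Q becomes 1 day, finish becomes 16.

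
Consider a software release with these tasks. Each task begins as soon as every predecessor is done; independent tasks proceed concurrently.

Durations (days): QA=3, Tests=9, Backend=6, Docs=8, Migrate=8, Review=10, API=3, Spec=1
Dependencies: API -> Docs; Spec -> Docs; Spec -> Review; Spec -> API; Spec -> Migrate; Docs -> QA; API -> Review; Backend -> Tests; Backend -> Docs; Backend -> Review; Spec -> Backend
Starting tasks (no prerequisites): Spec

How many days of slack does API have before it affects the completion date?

Spec→Backend→Docs→QA = 1+6+8+3 = 18 sets the makespan at 18 days.
The longest chain containing API totals 15 days.
Slack of API = 4 − 1 = 3 days.

3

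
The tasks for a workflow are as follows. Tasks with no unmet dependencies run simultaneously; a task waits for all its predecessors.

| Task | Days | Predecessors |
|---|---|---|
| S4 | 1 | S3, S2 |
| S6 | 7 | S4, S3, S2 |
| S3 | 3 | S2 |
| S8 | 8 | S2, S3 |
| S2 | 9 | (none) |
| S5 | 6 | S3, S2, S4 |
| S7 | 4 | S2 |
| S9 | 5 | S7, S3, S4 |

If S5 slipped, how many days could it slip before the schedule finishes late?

The longest chain is S2→S3→S4→S6 = 9+3+1+7 = 20; overall finish 20 days.
The longest chain containing S5 totals 19 days.
So S5 can slip 20 − 19 = 1 day.

1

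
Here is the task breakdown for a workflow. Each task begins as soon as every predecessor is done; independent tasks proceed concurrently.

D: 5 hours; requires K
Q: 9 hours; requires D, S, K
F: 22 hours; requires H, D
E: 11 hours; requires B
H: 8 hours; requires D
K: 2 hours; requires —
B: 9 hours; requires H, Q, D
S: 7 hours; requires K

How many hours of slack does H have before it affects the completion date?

1

K→S→Q→B→E = 2+7+9+9+11 = 38 sets the makespan at 38 hours.
Longest path through H: 37 hours (earliest finish 15, latest finish 16).
Float = 38 − 37 = 1.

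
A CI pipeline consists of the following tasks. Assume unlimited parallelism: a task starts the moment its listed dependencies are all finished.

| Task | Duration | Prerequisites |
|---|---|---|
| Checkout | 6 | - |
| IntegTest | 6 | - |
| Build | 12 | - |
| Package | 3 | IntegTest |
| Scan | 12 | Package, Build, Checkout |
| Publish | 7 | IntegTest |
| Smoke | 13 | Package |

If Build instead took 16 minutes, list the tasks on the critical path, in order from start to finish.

Actual critical path: Build→Scan = 12+12 = 24 ⇒ 24 minutes.
Build lies on that path, so at 16 minutes the path becomes 28 minutes.
The critical path is still Build→Scan; finish is now 28 minutes.

Build, Scan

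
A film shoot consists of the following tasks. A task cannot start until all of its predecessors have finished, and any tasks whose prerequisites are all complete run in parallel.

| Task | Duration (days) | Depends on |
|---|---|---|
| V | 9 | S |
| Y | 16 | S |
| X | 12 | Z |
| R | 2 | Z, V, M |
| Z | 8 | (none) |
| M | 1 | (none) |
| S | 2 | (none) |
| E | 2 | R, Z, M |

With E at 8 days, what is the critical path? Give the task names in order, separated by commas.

S, V, R, E

Baseline: Z→X = 8+12 = 20 → 20 days.
E has 5 days of float (longest path through it is 15).
Now S→V→R→E = 2+9+2+8 = 21 is longest, so the finish becomes 21 days.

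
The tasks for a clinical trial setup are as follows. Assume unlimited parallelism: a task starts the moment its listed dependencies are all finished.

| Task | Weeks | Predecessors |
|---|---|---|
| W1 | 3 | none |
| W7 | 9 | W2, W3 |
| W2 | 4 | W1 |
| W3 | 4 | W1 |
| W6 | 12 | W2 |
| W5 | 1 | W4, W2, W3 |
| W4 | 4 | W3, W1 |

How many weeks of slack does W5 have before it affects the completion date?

7

The longest chain is W1→W2→W6 = 3+4+12 = 19; overall finish 19 weeks.
W5 finishes as early as 12 and must finish by 19.
So W5 can slip 19 − 12 = 7 weeks.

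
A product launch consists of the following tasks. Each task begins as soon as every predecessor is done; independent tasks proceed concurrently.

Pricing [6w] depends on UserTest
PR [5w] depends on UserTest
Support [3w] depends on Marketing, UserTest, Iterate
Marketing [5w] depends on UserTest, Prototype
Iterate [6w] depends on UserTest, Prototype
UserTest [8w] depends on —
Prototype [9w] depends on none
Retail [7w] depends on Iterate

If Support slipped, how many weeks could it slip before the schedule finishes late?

4

Critical path: Prototype→Iterate→Retail = 9+6+7 = 22, so the finish is 22 weeks.
The longest chain containing Support totals 18 weeks.
So Support can slip 22 − 18 = 4 weeks.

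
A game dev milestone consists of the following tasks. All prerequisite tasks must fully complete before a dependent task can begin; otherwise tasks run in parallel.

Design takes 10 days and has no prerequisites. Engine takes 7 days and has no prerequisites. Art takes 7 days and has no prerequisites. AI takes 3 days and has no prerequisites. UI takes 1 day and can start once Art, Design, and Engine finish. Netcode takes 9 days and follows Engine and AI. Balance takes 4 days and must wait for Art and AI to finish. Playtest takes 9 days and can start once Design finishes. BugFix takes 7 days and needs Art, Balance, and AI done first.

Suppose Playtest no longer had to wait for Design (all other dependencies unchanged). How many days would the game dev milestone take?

Before: longest chain Design→Playtest = 10+9 = 19, finish 19.
Without Design→Playtest, Playtest's earliest start moves from 10 to 0.
The longest chain is now Art→Balance→BugFix = 7+4+7 = 18, so the game dev milestone takes 18 days.

18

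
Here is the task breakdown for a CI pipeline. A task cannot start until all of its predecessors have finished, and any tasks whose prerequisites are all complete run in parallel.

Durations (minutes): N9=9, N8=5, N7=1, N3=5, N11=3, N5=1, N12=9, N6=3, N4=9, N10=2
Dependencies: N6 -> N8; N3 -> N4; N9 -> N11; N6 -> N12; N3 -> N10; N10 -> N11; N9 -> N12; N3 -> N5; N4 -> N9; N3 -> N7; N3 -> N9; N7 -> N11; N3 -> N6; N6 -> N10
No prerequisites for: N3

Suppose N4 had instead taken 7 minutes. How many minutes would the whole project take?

The binding path is N3→N4→N9→N12 = 5+9+9+9 = 32; finish at 32 minutes.
N4 lies on that path, so at 7 minutes the path becomes 30 minutes.
No other chain overtakes it, so the finish is 30 minutes.

30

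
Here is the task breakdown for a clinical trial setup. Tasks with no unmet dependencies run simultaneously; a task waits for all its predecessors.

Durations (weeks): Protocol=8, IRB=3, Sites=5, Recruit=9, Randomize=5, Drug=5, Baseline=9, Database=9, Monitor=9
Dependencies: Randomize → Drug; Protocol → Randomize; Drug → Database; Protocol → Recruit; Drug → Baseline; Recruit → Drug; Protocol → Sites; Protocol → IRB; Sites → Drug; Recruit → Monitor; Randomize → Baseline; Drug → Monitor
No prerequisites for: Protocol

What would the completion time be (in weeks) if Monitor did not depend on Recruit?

31

Original critical path: Protocol→Recruit→Drug→Baseline = 8+9+5+9 = 31 ⇒ 31 weeks.
Dropping Recruit→Monitor doesn't change Monitor's earliest start (22); another predecessor still binds.
After: Protocol→Recruit→Drug→Baseline = 8+9+5+9 = 31 → 31 weeks.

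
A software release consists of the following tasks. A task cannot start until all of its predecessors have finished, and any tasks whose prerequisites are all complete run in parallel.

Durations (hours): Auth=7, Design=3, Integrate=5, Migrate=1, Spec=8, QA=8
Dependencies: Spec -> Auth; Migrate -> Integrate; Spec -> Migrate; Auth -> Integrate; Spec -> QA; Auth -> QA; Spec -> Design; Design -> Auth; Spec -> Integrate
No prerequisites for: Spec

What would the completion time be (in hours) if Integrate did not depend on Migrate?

26

Before: longest chain Spec→Design→Auth→QA = 8+3+7+8 = 26, finish 26.
Dropping Migrate→Integrate doesn't change Integrate's earliest start (18); another predecessor still binds.
New critical path: Spec→Design→Auth→QA = 8+3+7+8 = 26 ⇒ 26 hours.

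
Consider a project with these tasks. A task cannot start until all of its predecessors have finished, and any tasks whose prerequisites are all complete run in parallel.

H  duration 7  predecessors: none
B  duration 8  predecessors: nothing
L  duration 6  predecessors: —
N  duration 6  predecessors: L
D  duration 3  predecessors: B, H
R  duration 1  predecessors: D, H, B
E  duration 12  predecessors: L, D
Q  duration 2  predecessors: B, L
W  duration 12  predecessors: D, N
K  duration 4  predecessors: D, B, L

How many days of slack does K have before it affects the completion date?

Critical path: L→N→W = 6+6+12 = 24, so the finish is 24 days.
K finishes as early as 15 and must finish by 24.
So K can slip 24 − 15 = 9 days.

9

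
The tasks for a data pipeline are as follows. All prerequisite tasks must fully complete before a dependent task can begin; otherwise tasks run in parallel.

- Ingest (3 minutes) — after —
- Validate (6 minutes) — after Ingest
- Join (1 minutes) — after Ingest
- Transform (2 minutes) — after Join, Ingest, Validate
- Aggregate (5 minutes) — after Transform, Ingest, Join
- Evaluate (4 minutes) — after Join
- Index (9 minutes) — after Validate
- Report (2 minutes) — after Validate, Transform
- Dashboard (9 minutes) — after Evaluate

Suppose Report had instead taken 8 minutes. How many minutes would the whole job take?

19

Baseline: Ingest→Validate→Index = 3+6+9 = 18 → 18 minutes.
The longest path through Report is only 13 minutes, so Report has float 5.
The binding chain switches to Ingest→Validate→Transform→Report = 3+6+2+8 = 19; finish 19 minutes.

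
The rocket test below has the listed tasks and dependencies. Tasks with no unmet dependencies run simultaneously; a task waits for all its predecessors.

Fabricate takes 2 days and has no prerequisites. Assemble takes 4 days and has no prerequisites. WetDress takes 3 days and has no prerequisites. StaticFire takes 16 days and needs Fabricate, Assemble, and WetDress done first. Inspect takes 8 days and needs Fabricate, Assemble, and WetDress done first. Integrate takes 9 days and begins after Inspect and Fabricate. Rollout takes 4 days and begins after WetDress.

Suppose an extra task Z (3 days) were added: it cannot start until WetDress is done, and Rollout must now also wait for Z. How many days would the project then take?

21

Originally the project takes 21 days.
With Z inserted, Rollout now waits for max(WetDress, Z).
New critical path: Assemble→Inspect→Integrate = 4+8+9 = 21 ⇒ 21 days.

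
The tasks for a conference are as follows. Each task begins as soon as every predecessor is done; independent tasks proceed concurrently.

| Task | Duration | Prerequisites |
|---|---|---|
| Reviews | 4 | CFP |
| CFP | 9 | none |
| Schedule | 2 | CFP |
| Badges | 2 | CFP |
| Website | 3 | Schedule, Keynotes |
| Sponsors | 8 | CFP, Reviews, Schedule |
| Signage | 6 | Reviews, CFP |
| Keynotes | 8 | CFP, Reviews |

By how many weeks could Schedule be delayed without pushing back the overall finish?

5

Critical path: CFP→Reviews→Keynotes→Website = 9+4+8+3 = 24, so the finish is 24 weeks.
The longest chain containing Schedule totals 19 weeks.
Float = 24 − 19 = 5.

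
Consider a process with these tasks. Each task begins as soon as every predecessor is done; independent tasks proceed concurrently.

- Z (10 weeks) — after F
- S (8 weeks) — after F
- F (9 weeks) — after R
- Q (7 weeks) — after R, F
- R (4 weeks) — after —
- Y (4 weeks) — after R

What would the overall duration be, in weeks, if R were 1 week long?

20

Baseline: R→F→Z = 4+9+10 = 23 → 23 weeks.
Since R is critical, the -3 change carries straight to that chain (now 20 weeks).
No other chain overtakes it, so the finish is 20 weeks.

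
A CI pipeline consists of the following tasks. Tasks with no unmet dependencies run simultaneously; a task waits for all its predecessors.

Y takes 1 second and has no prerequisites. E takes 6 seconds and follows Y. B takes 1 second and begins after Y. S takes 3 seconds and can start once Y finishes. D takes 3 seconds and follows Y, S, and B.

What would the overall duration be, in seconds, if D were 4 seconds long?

As given, the longest chain is Y→S→D = 1+3+3 = 7, so the finish is 7 seconds.
Since D is critical, the +1 change carries straight to that chain (now 8 seconds).
No other chain overtakes it, so the finish is 8 seconds.

8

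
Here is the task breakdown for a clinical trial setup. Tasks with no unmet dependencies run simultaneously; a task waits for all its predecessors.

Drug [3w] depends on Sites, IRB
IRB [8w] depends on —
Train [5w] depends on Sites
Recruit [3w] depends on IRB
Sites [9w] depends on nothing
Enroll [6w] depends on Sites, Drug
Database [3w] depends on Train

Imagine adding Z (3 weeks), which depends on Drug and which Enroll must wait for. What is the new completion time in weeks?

Originally the plan takes 18 weeks.
With Z inserted, Enroll now waits for max(Sites, Drug, Z).
New critical path: Sites→Drug→Z→Enroll = 9+3+3+6 = 21 ⇒ 21 weeks.

21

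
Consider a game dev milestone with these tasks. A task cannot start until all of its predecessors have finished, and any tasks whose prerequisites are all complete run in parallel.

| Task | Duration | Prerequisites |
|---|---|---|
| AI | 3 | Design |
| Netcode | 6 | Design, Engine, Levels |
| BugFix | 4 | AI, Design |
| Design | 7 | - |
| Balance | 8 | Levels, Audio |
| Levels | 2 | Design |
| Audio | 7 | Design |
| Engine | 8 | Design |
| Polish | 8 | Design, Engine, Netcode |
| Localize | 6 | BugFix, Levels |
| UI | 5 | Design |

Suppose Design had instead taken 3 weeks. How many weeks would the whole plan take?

Actual critical path: Design→Engine→Netcode→Polish = 7+8+6+8 = 29 ⇒ 29 weeks.
Design lies on that path, so at 3 weeks the path becomes 25 weeks.
The critical path is still Design→Engine→Netcode→Polish; finish is now 25 weeks.

25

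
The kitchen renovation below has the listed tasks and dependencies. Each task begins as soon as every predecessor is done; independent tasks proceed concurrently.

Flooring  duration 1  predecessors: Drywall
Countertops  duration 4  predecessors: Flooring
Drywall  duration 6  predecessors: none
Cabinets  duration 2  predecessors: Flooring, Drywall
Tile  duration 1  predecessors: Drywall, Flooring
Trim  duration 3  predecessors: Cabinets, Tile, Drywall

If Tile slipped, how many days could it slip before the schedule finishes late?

1

Drywall→Flooring→Cabinets→Trim = 6+1+2+3 = 12 sets the makespan at 12 days.
Longest path through Tile: 11 days (earliest finish 8, latest finish 9).
Float = 12 − 11 = 1.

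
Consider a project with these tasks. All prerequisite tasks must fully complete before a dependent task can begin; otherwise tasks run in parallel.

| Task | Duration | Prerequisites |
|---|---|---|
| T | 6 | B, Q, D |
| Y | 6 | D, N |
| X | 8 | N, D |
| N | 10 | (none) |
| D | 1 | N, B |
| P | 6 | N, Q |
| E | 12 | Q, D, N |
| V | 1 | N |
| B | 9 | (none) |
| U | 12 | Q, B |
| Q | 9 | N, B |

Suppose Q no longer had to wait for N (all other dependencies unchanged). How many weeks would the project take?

30

Original critical path: N→Q→U = 10+9+12 = 31 ⇒ 31 weeks.
Without N→Q, Q's earliest start moves from 10 to 9.
The longest chain is now B→Q→U = 9+9+12 = 30, so the project takes 30 weeks.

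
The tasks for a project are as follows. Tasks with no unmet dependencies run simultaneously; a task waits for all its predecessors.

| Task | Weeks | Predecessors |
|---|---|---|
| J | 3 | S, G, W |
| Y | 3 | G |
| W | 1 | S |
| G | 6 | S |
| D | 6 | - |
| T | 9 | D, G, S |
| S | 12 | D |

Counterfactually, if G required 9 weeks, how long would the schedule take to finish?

Baseline: D→S→G→T = 6+12+6+9 = 33 → 33 weeks.
G lies on that path, so at 9 weeks the path becomes 36 weeks.
That remains the longest chain; total 36 weeks.

36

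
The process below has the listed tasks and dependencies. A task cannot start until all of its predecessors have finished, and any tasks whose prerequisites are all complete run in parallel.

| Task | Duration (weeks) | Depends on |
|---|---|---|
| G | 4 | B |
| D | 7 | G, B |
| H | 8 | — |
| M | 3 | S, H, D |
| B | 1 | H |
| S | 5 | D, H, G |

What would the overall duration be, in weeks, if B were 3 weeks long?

30

Baseline: H→B→G→D→S→M = 8+1+4+7+5+3 = 28 → 28 weeks.
Since B is critical, the +2 change carries straight to that chain (now 30 weeks).
No other chain overtakes it, so the finish is 30 weeks.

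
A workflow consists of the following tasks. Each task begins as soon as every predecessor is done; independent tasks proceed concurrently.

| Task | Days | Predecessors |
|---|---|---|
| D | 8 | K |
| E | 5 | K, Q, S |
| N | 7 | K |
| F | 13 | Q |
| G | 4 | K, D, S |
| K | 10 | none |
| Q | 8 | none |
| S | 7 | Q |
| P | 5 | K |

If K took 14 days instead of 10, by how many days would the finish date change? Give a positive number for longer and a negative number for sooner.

Critical path before the change: K→D→G = 10+8+4 = 22 giving 22 days.
K lies on that path, so at 14 days the path becomes 26 days.
The critical path is still K→D→G; finish is now 26 days.
Change in finish: 26 − 22 = +4 days.

4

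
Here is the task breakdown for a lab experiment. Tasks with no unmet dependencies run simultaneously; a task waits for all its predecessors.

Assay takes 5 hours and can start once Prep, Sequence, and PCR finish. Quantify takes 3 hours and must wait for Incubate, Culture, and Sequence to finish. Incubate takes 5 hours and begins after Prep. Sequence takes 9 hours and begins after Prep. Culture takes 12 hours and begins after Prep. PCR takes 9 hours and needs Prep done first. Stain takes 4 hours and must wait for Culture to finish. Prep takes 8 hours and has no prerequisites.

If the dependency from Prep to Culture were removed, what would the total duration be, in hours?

Original critical path: Prep→Culture→Stain = 8+12+4 = 24 ⇒ 24 hours.
Without Prep→Culture, Culture's earliest start moves from 8 to 0.
After: Prep→PCR→Assay = 8+9+5 = 22 → 22 hours.

22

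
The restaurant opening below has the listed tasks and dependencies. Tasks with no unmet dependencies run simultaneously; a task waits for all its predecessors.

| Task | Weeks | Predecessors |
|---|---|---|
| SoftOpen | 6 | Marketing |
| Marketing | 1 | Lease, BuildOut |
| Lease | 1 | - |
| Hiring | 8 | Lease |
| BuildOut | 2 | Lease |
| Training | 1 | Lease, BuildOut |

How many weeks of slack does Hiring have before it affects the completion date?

1

Lease→BuildOut→Marketing→SoftOpen = 1+2+1+6 = 10 sets the makespan at 10 weeks.
Longest path through Hiring: 9 weeks (earliest finish 9, latest finish 10).
Slack of Hiring = 2 − 1 = 1 week.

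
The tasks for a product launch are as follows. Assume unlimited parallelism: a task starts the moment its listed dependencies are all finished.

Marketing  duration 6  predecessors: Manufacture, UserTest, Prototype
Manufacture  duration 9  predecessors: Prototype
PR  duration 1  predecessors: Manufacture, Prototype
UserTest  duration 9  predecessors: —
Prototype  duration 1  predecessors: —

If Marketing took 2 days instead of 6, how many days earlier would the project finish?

Critical path before the change: Prototype→Manufacture→Marketing = 1+9+6 = 16 giving 16 days.
Marketing is on the critical path; changing it to 2 makes that path 12 days.
The critical path is still Prototype→Manufacture→Marketing; finish is now 12 days.
Change in finish: 12 − 16 = -4 days.

4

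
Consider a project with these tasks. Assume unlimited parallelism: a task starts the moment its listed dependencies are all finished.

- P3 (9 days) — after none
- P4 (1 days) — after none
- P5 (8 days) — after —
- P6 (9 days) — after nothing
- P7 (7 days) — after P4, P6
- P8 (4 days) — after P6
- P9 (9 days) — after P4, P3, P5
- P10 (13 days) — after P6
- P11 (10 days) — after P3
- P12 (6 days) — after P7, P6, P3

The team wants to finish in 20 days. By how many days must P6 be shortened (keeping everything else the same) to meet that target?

2

Current finish: 22 days; target: 20.
P6 is on every critical path, so each day cut from P6 cuts the finish by one (this holds down to a finish of 19).
Need 22 − 20 = 2 days off P6 → P6 becomes 7 days, finish becomes 20.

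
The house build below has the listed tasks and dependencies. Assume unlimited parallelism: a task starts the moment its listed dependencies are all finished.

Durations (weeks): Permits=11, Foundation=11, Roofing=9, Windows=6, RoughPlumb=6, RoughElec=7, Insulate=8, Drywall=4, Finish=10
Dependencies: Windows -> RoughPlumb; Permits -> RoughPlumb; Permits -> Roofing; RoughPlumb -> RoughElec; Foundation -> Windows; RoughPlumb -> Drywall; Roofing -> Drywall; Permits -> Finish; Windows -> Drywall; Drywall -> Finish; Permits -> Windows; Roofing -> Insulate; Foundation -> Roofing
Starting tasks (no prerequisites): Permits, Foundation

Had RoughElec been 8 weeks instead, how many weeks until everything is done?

37

Actual critical path: Permits→Windows→RoughPlumb→Drywall→Finish = 11+6+6+4+10 = 37 ⇒ 37 weeks.
RoughElec is off the critical path — its longest chain is 30 weeks, giving 7 of slack.
The critical path is still Permits→Windows→RoughPlumb→Drywall→Finish; finish is now 37 weeks.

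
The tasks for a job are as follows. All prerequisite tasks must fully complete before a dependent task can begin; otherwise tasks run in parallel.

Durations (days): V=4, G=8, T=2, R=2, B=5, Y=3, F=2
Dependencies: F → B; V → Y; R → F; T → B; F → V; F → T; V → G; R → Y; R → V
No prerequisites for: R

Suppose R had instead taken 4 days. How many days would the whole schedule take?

18

Critical path before the change: R→F→V→G = 2+2+4+8 = 16 giving 16 days.
R is on the critical path; changing it to 4 makes that path 18 days.
That remains the longest chain; total 18 days.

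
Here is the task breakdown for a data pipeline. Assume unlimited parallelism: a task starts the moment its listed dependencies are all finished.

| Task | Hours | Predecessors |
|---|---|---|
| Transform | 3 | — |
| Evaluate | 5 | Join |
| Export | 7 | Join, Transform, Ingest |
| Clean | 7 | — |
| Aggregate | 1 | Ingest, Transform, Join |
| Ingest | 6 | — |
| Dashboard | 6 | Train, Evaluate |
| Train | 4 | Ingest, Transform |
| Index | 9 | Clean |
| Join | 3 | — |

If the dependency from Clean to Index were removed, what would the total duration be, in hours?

16

With the dependency in place, Ingest→Train→Dashboard = 6+4+6 = 16 sets the finish at 16 hours.
Without Clean→Index, Index's earliest start moves from 7 to 0.
The longest chain is now Ingest→Train→Dashboard = 6+4+6 = 16, so the job takes 16 hours.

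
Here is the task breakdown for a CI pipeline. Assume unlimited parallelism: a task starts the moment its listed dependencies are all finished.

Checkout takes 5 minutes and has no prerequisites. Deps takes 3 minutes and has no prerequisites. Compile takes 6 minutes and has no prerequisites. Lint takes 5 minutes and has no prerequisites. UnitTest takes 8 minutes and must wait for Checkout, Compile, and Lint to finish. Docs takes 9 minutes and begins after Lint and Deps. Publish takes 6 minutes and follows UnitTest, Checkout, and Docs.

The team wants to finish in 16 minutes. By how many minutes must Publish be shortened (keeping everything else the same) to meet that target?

4

Current finish: 20 minutes; target: 16.
Publish is on every critical path, so each minute cut from Publish cuts the finish by one (this holds down to a finish of 15).
Need 20 − 16 = 4 minutes off Publish → Publish becomes 2 minutes, finish becomes 16.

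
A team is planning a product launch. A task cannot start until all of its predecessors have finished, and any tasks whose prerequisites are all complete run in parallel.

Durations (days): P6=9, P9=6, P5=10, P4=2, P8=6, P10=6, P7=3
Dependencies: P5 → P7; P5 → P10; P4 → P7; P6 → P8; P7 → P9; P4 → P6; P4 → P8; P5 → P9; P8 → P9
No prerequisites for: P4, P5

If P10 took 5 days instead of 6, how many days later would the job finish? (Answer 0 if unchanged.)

0

Critical path before the change: P4→P6→P8→P9 = 2+9+6+6 = 23 giving 23 days.
P10 is off the critical path — its longest chain is 16 days, giving 7 of slack.
The critical path is still P4→P6→P8→P9; finish is now 23 days.
Change in finish: 23 − 23 = +0 days.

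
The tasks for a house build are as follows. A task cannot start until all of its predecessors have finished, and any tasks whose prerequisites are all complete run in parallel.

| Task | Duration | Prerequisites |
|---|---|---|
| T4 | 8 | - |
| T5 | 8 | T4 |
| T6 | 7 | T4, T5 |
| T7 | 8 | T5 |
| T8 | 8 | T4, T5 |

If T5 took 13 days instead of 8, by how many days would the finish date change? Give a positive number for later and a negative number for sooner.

5

Actual critical path: T4→T5→T7 = 8+8+8 = 24 ⇒ 24 days.
Since T5 is critical, the +5 change carries straight to that chain (now 29 days).
No other chain overtakes it, so the finish is 29 days.
Change in finish: 29 − 24 = +5 days.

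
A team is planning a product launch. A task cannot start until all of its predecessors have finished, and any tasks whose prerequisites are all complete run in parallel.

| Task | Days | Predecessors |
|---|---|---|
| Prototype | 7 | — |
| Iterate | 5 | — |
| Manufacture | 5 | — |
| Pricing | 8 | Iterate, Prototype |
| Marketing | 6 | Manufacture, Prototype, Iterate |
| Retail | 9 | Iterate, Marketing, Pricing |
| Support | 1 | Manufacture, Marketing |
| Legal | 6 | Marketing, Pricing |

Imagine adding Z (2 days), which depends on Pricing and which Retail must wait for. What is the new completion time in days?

Originally the project takes 24 days.
With Z inserted, Retail now waits for max(Iterate, Marketing, Pricing, Z).
New critical path: Prototype→Pricing→Z→Retail = 7+8+2+9 = 26 ⇒ 26 days.

26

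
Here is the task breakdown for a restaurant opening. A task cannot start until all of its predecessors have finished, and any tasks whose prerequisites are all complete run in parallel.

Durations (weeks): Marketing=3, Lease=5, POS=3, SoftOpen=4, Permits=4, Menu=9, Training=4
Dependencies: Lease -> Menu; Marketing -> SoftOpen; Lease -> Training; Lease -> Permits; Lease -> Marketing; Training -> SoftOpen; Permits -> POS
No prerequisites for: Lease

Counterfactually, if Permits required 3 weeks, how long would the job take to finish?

14

Actual critical path: Lease→Menu = 5+9 = 14 ⇒ 14 weeks.
Permits has 2 weeks of float (longest path through it is 12).
No other chain overtakes it, so the finish is 14 weeks.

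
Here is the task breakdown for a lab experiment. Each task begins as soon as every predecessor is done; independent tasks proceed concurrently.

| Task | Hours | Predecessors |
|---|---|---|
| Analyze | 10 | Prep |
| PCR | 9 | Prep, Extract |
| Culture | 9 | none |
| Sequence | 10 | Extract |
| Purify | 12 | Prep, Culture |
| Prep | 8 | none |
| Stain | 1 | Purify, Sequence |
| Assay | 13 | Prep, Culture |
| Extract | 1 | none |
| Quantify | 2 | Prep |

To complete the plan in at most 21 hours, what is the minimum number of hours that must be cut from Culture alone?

Current finish: 22 hours; target: 21.
Culture is on every critical path, so each hour cut from Culture cuts the finish by one (this holds down to a finish of 21).
Need 22 − 21 = 1 hour off Culture → Culture becomes 8 hours, finish becomes 21.

1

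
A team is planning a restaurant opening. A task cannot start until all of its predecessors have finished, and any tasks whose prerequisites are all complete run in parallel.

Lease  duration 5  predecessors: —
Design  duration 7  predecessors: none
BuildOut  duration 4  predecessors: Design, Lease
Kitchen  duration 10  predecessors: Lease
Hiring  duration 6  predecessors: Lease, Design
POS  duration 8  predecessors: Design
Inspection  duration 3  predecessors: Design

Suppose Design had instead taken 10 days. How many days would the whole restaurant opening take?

18

Actual critical path: Design→POS = 7+8 = 15 ⇒ 15 days.
Design lies on that path, so at 10 days the path becomes 18 days.
No other chain overtakes it, so the finish is 18 days.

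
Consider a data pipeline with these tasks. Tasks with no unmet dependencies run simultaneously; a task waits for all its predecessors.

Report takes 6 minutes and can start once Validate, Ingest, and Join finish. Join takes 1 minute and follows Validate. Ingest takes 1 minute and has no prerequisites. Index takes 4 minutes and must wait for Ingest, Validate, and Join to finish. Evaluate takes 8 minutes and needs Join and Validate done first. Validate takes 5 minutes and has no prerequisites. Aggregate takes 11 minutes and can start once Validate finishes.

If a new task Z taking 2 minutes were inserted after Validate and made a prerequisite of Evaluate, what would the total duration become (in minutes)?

Originally the job takes 16 minutes.
With Z inserted, Evaluate now waits for max(Join, Validate, Z).
New critical path: Validate→Aggregate = 5+11 = 16 ⇒ 16 minutes.

16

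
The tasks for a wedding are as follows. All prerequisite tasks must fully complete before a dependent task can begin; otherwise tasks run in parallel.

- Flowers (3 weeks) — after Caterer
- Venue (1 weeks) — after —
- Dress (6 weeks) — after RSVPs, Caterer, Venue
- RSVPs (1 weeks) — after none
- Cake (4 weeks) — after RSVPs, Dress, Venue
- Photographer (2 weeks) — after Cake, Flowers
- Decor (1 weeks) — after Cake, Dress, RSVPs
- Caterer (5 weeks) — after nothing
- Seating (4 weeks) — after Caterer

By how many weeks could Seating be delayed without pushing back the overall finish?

Critical path: Caterer→Dress→Cake→Photographer = 5+6+4+2 = 17, so the finish is 17 weeks.
Longest path through Seating: 9 weeks (earliest finish 9, latest finish 17).
Float = 17 − 9 = 8.

8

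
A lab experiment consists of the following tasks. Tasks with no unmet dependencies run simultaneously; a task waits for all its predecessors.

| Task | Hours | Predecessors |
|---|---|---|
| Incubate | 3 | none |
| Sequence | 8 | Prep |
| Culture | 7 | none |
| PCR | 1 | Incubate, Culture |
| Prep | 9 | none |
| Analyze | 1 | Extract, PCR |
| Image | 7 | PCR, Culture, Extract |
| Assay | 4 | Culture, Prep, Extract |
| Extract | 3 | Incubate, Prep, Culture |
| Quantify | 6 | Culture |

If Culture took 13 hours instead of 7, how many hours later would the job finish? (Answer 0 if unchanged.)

The binding path is Prep→Extract→Image = 9+3+7 = 19; finish at 19 hours.
Culture has 2 hours of float (longest path through it is 17).
The binding chain switches to Culture→Extract→Image = 13+3+7 = 23; finish 23 hours.
Change in finish: 23 − 19 = +4 hours.

4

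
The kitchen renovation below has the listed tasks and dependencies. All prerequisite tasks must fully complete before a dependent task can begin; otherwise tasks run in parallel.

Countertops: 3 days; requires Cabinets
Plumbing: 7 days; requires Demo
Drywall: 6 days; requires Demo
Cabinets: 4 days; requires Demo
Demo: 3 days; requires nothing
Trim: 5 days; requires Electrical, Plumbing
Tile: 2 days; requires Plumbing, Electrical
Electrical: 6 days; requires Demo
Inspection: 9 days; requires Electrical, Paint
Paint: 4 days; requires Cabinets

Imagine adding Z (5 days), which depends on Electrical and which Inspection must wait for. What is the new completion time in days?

Originally the plan takes 20 days.
With Z inserted, Inspection now waits for max(Electrical, Paint, Z).
New critical path: Demo→Electrical→Z→Inspection = 3+6+5+9 = 23 ⇒ 23 days.

23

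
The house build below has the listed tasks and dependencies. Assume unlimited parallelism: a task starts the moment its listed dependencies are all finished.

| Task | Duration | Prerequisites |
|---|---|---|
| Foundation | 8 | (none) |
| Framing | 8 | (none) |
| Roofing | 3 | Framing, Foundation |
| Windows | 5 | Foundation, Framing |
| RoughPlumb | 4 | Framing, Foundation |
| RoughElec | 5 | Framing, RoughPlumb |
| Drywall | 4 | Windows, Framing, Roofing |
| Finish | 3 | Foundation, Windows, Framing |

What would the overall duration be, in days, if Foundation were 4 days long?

17

Actual critical path: Foundation→Windows→Drywall = 8+5+4 = 17 ⇒ 17 days.
Foundation lies on that path, so at 4 days the path becomes 13 days.
New critical path: Framing→Windows→Drywall = 8+5+4 = 17 ⇒ 17 days.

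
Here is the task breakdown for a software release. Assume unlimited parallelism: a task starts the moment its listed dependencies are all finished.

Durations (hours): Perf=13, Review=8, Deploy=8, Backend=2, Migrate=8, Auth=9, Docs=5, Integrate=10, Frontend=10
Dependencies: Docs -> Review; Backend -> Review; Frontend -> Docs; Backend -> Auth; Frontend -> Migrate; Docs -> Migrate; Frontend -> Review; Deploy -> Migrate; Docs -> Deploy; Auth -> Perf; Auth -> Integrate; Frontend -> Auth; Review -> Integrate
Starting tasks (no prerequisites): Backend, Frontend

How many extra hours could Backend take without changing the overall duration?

9

Frontend→Docs→Review→Integrate = 10+5+8+10 = 33 sets the makespan at 33 hours.
Longest path through Backend: 24 hours (earliest finish 2, latest finish 11).
Slack of Backend = 9 − 0 = 9 hours.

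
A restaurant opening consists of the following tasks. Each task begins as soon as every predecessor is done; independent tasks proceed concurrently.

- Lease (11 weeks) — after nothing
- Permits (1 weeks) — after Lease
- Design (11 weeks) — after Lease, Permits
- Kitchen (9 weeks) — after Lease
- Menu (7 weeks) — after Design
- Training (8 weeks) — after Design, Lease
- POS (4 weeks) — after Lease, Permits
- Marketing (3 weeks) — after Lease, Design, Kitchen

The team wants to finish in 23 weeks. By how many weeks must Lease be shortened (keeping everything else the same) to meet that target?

Current finish: 31 weeks; target: 23.
Lease is on every critical path, so each week cut from Lease cuts the finish by one (this holds down to a finish of 21).
Need 31 − 23 = 8 weeks off Lease → Lease becomes 3 weeks, finish becomes 23.

8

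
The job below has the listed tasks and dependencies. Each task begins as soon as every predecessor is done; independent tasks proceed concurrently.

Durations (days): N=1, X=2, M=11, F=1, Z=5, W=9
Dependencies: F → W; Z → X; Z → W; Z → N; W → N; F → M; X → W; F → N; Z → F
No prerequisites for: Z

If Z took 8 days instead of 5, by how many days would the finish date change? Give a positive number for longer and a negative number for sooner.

Critical path before the change: Z→X→W→N = 5+2+9+1 = 17 giving 17 days.
Z lies on that path, so at 8 days the path becomes 20 days.
That remains the longest chain; total 20 days.
Change in finish: 20 − 17 = +3 days.

3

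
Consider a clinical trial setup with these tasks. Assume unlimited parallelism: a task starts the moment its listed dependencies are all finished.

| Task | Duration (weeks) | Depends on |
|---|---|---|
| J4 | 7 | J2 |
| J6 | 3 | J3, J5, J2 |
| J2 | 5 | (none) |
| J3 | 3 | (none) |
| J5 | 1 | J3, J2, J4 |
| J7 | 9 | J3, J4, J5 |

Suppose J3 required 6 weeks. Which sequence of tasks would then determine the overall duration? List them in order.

J2, J4, J5, J7

Critical path before the change: J2→J4→J5→J7 = 5+7+1+9 = 22 giving 22 weeks.
The longest path through J3 is only 13 weeks, so J3 has float 9.
That remains the longest chain; total 22 weeks.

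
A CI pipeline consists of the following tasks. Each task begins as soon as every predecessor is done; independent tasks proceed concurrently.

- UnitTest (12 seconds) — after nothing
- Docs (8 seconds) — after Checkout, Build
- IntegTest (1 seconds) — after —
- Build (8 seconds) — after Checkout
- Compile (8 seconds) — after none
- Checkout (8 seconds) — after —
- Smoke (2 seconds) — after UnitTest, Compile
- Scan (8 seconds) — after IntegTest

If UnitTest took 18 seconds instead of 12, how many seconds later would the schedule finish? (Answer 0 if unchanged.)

0

Critical path before the change: Checkout→Build→Docs = 8+8+8 = 24 giving 24 seconds.
The longest path through UnitTest is only 14 seconds, so UnitTest has float 10.
No other chain overtakes it, so the finish is 24 seconds.
Change in finish: 24 − 24 = +0 seconds.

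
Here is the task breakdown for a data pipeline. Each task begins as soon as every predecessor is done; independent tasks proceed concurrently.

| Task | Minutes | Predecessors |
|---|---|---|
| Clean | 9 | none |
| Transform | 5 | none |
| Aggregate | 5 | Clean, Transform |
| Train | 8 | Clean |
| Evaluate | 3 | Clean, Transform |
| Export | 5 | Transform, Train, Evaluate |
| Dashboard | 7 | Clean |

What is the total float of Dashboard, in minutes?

6

Critical path: Clean→Train→Export = 9+8+5 = 22, so the finish is 22 minutes.
Longest path through Dashboard: 16 minutes (earliest finish 16, latest finish 22).
Float = 22 − 16 = 6.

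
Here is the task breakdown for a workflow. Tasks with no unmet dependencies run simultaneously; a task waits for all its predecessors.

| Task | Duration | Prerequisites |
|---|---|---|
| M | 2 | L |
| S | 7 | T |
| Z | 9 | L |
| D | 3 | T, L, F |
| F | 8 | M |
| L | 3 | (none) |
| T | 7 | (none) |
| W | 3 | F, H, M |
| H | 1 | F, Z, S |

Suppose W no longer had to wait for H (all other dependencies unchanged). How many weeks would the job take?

With the dependency in place, T→S→H→W = 7+7+1+3 = 18 sets the finish at 18 weeks.
Without H→W, W's earliest start moves from 15 to 13.
After: L→M→F→W = 3+2+8+3 = 16 → 16 weeks.

16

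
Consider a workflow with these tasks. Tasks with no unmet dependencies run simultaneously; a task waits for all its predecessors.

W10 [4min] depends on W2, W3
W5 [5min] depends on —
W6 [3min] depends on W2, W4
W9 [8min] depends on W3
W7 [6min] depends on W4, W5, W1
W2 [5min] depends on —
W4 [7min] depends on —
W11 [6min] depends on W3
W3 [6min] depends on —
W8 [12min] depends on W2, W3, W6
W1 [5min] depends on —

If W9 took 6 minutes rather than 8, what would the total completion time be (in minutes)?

The binding path is W4→W6→W8 = 7+3+12 = 22; finish at 22 minutes.
W9 is off the critical path — its longest chain is 14 minutes, giving 8 of slack.
No other chain overtakes it, so the finish is 22 minutes.

22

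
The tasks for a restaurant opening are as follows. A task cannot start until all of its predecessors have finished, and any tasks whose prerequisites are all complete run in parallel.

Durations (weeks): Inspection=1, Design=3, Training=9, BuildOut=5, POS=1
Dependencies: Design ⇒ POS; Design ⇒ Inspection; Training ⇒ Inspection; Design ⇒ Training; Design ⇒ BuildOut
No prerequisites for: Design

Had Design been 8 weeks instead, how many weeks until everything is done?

18

Baseline: Design→Training→Inspection = 3+9+1 = 13 → 13 weeks.
Since Design is critical, the +5 change carries straight to that chain (now 18 weeks).
That remains the longest chain; total 18 weeks.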